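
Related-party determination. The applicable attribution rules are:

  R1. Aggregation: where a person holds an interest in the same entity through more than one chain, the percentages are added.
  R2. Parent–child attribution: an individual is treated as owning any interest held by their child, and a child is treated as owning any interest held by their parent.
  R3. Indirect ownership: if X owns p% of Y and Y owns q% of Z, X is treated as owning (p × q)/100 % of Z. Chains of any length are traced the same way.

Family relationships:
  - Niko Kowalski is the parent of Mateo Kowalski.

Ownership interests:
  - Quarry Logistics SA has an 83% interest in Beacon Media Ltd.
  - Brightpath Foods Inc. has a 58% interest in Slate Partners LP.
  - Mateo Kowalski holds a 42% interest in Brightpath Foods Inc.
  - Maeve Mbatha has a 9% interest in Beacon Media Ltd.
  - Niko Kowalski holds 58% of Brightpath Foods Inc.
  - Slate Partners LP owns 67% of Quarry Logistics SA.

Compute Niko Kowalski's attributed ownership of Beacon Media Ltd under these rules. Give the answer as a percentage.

32.2538%

By parent–child attribution (R2), Niko Kowalski is treated as also owning Mateo Kowalski's interest in Brightpath Foods Inc, giving 58% + 42% = 100%.
Chain via Brightpath Foods Inc. → Slate Partners LP → Quarry Logistics SA (R3): 100% × 58% × 67% × 83% = 32.2538% of Beacon Media Ltd.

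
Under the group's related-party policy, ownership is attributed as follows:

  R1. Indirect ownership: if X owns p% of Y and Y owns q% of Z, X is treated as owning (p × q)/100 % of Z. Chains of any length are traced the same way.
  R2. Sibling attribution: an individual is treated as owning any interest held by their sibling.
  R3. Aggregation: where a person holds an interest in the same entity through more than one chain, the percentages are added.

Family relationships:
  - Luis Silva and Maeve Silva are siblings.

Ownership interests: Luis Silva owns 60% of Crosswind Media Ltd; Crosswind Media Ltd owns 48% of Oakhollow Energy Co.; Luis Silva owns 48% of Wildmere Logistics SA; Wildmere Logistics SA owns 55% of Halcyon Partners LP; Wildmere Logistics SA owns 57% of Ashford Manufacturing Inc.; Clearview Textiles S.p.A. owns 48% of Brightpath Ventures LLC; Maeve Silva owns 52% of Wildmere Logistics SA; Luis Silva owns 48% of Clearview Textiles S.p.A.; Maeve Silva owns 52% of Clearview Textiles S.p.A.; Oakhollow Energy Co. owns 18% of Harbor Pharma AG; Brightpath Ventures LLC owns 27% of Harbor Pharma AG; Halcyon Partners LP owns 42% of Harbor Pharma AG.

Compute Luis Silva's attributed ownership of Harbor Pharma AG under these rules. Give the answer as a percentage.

By sibling attribution (R2), Luis Silva is treated as also owning Maeve Silva's interest in Wildmere Logistics SA, giving 48% + 52% = 100%.
By sibling attribution (R2), Luis Silva is treated as also owning Maeve Silva's interest in Clearview Textiles S.p.A, giving 48% + 52% = 100%.
Chain via Wildmere Logistics SA → Halcyon Partners LP (R1): 100% × 55% × 42% = 23.1% of Harbor Pharma AG.
Chain via Crosswind Media Ltd → Oakhollow Energy Co. (R1): 60% × 48% × 18% = 5.184% of Harbor Pharma AG.
Chain via Clearview Textiles S.p.A. → Brightpath Ventures LLC (R1): 100% × 48% × 27% = 12.96% of Harbor Pharma AG.
Aggregating (R3): 23.1% + 5.184% + 12.96% = 41.244%.

41.244%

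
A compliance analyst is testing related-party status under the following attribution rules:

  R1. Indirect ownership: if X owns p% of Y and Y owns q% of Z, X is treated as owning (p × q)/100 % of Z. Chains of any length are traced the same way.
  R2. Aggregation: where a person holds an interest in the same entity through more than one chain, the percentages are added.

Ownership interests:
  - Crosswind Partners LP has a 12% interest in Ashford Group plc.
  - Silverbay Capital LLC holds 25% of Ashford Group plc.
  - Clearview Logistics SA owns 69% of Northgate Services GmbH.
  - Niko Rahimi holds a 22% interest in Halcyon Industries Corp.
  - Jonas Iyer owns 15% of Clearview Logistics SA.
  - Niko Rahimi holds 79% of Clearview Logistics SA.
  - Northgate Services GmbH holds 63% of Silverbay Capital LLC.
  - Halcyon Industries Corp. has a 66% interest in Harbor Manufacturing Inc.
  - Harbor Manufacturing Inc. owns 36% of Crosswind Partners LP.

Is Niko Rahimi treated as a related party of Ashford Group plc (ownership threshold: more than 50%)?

Chain via Halcyon Industries Corp. → Harbor Manufacturing Inc. → Crosswind Partners LP (R1): 22% × 66% × 36% × 12% = 0.627264% of Ashford Group plc.
Chain via Clearview Logistics SA → Northgate Services GmbH → Silverbay Capital LLC (R1): 79% × 69% × 63% × 25% = 8.585325% of Ashford Group plc.
Aggregating (R2): 0.627264% + 8.585325% = 9.212589%.
9.212589% does not exceed the 50% threshold, so Niko is not a related party to Ashford Group plc.

No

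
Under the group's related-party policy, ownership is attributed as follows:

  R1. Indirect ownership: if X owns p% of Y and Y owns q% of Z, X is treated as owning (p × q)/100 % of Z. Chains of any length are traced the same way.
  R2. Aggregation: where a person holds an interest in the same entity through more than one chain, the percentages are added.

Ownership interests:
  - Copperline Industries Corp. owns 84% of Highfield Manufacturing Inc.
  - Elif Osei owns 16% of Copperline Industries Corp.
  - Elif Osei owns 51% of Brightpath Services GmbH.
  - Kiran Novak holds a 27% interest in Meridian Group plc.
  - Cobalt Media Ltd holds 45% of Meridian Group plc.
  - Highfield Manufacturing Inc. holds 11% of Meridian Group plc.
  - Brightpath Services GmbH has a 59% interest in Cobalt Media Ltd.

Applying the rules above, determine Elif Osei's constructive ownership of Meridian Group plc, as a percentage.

Chain via Copperline Industries Corp. → Highfield Manufacturing Inc. (R1): 16% × 84% × 11% = 1.4784% of Meridian Group plc.
Chain via Brightpath Services GmbH → Cobalt Media Ltd (R1): 51% × 59% × 45% = 13.5405% of Meridian Group plc.
Aggregating (R2): 1.4784% + 13.5405% = 15.0189%.

15.0189%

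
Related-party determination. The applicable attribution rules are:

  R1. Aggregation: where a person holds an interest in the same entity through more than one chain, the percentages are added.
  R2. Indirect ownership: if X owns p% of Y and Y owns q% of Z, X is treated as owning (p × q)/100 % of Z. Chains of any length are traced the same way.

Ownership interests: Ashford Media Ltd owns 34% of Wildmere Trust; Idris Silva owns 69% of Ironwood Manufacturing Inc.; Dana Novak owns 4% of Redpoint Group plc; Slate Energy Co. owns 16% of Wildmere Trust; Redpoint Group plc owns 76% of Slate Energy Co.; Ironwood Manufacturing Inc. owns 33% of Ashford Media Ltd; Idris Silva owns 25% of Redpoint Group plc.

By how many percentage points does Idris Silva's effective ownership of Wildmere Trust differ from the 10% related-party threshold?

0.7818

Chain via Redpoint Group plc → Slate Energy Co. (R2): 25% × 76% × 16% = 3.04% of Wildmere Trust.
Chain via Ironwood Manufacturing Inc. → Ashford Media Ltd (R2): 69% × 33% × 34% = 7.7418% of Wildmere Trust.
Aggregating (R1): 3.04% + 7.7418% = 10.7818%.
10.7818% exceeds the 10% threshold by 0.7818 percentage points.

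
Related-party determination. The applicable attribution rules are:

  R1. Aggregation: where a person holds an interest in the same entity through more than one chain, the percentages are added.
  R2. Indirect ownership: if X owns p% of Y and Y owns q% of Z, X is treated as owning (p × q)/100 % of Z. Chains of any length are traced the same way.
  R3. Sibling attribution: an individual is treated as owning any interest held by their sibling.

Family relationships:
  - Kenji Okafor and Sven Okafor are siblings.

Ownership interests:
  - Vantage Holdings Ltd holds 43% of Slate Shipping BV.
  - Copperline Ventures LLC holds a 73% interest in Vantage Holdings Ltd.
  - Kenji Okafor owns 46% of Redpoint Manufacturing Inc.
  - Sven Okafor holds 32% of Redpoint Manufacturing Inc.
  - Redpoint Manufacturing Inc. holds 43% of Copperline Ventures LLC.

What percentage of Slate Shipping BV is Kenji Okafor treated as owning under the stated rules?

By sibling attribution (R3), Kenji Okafor is treated as also owning Sven Okafor's interest in Redpoint Manufacturing Inc, giving 46% + 32% = 78%.
Chain via Redpoint Manufacturing Inc. → Copperline Ventures LLC → Vantage Holdings Ltd (R2): 78% × 43% × 73% × 43% = 10.528206% of Slate Shipping BV.

10.528206%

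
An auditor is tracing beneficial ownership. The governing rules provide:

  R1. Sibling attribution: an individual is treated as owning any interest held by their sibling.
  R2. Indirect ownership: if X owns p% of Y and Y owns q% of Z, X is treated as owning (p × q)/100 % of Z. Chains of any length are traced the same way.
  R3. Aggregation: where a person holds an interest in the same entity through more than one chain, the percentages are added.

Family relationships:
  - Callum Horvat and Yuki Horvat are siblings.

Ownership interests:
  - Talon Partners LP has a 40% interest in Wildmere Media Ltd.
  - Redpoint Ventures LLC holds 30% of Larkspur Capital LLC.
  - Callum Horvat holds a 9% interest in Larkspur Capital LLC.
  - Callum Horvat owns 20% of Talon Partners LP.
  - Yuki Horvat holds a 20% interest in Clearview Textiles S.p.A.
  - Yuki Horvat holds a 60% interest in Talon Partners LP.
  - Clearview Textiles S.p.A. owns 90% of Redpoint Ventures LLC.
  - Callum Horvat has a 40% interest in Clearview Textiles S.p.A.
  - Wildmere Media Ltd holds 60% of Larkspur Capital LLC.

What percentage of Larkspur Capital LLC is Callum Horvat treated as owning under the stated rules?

44.4%

By sibling attribution (R1), Callum Horvat is treated as also owning Yuki Horvat's interest in Clearview Textiles S.p.A, giving 40% + 20% = 60%.
By sibling attribution (R1), Callum Horvat is treated as also owning Yuki Horvat's interest in Talon Partners LP, giving 20% + 60% = 80%.
Chain via Clearview Textiles S.p.A. → Redpoint Ventures LLC (R2): 60% × 90% × 30% = 16.2% of Larkspur Capital LLC.
Chain via Talon Partners LP → Wildmere Media Ltd (R2): 80% × 40% × 60% = 19.2% of Larkspur Capital LLC.
Direct interest in Larkspur Capital LLC: 9%.
Aggregating (R3): 16.2% + 19.2% + 9% = 44.4%.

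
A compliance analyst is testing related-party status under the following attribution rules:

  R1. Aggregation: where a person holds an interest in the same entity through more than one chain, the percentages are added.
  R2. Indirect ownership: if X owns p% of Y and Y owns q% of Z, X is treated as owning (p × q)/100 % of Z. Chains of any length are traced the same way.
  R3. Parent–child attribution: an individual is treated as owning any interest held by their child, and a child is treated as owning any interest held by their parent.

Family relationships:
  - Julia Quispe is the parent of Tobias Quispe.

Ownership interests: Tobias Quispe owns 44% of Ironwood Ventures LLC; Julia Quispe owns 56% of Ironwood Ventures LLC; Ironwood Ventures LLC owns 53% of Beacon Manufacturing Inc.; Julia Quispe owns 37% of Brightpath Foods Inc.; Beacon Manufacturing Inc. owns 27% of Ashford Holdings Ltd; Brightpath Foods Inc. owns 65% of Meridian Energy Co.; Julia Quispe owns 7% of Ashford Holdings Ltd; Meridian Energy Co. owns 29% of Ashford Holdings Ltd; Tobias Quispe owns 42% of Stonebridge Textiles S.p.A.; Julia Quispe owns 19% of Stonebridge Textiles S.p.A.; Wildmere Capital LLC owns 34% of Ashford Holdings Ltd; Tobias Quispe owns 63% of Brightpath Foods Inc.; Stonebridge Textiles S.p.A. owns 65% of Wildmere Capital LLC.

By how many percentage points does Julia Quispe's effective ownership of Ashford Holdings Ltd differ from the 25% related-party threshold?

By parent–child attribution (R3), Julia Quispe is treated as also owning Tobias Quispe's interest in Brightpath Foods Inc, giving 37% + 63% = 100%.
By parent–child attribution (R3), Julia Quispe is treated as also owning Tobias Quispe's interest in Stonebridge Textiles S.p.A, giving 19% + 42% = 61%.
By parent–child attribution (R3), Julia Quispe is treated as also owning Tobias Quispe's interest in Ironwood Ventures LLC, giving 56% + 44% = 100%.
Chain via Brightpath Foods Inc. → Meridian Energy Co. (R2): 100% × 65% × 29% = 18.85% of Ashford Holdings Ltd.
Chain via Stonebridge Textiles S.p.A. → Wildmere Capital LLC (R2): 61% × 65% × 34% = 13.481% of Ashford Holdings Ltd.
Chain via Ironwood Ventures LLC → Beacon Manufacturing Inc. (R2): 100% × 53% × 27% = 14.31% of Ashford Holdings Ltd.
Direct interest in Ashford Holdings Ltd: 7%.
Aggregating (R1): 18.85% + 13.481% + 14.31% + 7% = 53.641%.
53.641% exceeds the 25% threshold by 28.641 percentage points.

28.641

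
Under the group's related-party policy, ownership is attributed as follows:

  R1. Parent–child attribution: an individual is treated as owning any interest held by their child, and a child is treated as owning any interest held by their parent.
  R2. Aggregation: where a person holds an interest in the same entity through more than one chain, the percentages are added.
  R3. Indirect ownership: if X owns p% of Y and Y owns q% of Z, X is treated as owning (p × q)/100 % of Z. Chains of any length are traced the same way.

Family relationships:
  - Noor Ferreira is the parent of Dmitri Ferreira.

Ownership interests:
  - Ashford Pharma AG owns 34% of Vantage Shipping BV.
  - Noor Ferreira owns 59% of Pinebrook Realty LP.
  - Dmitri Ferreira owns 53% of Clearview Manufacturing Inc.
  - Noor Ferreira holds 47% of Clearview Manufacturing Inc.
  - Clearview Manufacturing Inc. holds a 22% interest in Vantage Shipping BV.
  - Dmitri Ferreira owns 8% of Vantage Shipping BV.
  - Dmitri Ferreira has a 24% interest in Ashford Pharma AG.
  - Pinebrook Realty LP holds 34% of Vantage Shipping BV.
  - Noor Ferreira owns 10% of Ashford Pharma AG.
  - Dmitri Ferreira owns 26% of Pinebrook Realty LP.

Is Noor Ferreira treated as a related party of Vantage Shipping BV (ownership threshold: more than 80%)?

By parent–child attribution (R1), Noor Ferreira is treated as also owning Dmitri Ferreira's interest in Pinebrook Realty LP, giving 59% + 26% = 85%.
By parent–child attribution (R1), Noor Ferreira is treated as also owning Dmitri Ferreira's interest in Ashford Pharma AG, giving 10% + 24% = 34%.
By parent–child attribution (R1), Noor Ferreira is treated as also owning Dmitri Ferreira's interest in Clearview Manufacturing Inc, giving 47% + 53% = 100%.
By parent–child attribution (R1), Noor Ferreira is treated as owning Dmitri Ferreira's 8% interest in Vantage Shipping BV.
Chain via Pinebrook Realty LP (R3): 85% × 34% = 28.9% of Vantage Shipping BV.
Chain via Ashford Pharma AG (R3): 34% × 34% = 11.56% of Vantage Shipping BV.
Chain via Clearview Manufacturing Inc. (R3): 100% × 22% = 22% of Vantage Shipping BV.
Direct interest in Vantage Shipping BV: 8%.
Aggregating (R2): 28.9% + 11.56% + 22% + 8% = 70.46%.
70.46% does not exceed the 80% threshold, so Noor is not a related party to Vantage Shipping BV.

No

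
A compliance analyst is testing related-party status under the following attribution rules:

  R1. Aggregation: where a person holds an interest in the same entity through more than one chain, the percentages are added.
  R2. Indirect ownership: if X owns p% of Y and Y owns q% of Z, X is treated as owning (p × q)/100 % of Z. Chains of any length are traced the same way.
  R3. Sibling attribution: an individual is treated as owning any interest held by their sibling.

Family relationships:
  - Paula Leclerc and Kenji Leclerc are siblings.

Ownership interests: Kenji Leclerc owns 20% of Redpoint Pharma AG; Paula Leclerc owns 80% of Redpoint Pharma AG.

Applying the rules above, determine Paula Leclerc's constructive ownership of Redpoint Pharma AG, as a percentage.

100%

By sibling attribution (R3), Paula Leclerc is treated as also owning Kenji Leclerc's interest in Redpoint Pharma AG, giving 80% + 20% = 100%.
Direct interest in Redpoint Pharma AG: 100%.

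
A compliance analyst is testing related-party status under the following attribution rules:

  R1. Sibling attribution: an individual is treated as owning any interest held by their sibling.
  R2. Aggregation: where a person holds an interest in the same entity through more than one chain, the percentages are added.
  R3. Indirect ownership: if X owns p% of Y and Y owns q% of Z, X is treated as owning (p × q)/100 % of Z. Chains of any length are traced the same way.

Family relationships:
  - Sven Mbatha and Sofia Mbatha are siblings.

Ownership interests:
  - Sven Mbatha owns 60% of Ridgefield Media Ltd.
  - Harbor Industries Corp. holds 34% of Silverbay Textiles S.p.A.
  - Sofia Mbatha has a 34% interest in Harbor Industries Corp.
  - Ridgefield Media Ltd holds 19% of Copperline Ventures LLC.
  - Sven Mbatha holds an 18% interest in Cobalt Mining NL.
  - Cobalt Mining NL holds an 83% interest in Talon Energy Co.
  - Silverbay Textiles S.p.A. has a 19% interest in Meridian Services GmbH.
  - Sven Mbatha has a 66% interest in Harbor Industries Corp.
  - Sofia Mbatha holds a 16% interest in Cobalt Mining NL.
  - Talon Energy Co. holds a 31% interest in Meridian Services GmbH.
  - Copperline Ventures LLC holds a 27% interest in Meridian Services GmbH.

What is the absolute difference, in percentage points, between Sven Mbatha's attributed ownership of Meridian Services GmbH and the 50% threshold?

By sibling attribution (R1), Sven Mbatha is treated as also owning Sofia Mbatha's interest in Cobalt Mining NL, giving 18% + 16% = 34%.
By sibling attribution (R1), Sven Mbatha is treated as also owning Sofia Mbatha's interest in Harbor Industries Corp, giving 66% + 34% = 100%.
Chain via Cobalt Mining NL → Talon Energy Co. (R3): 34% × 83% × 31% = 8.7482% of Meridian Services GmbH.
Chain via Ridgefield Media Ltd → Copperline Ventures LLC (R3): 60% × 19% × 27% = 3.078% of Meridian Services GmbH.
Chain via Harbor Industries Corp. → Silverbay Textiles S.p.A. (R3): 100% × 34% × 19% = 6.46% of Meridian Services GmbH.
Aggregating (R2): 8.7482% + 3.078% + 6.46% = 18.2862%.
18.2862% falls short of the 50% threshold by 31.7138 percentage points.

31.7138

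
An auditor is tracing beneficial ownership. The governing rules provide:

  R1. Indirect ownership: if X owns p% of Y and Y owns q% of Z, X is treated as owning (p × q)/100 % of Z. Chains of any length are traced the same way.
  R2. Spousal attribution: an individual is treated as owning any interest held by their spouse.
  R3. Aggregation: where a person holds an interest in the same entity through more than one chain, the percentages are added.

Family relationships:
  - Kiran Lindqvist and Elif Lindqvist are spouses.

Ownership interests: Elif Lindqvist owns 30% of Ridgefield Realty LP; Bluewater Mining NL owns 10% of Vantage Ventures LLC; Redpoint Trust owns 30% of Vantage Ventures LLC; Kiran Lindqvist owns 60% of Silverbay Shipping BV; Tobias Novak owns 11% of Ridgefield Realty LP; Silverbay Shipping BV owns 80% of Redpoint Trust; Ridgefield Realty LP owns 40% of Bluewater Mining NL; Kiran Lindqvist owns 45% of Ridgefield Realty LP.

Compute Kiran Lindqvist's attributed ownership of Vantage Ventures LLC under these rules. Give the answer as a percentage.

17.4%

By spousal attribution (R2), Kiran Lindqvist is treated as also owning Elif Lindqvist's interest in Ridgefield Realty LP, giving 45% + 30% = 75%.
Chain via Ridgefield Realty LP → Bluewater Mining NL (R1): 75% × 40% × 10% = 3% of Vantage Ventures LLC.
Chain via Silverbay Shipping BV → Redpoint Trust (R1): 60% × 80% × 30% = 14.4% of Vantage Ventures LLC.
Aggregating (R3): 3% + 14.4% = 17.4%.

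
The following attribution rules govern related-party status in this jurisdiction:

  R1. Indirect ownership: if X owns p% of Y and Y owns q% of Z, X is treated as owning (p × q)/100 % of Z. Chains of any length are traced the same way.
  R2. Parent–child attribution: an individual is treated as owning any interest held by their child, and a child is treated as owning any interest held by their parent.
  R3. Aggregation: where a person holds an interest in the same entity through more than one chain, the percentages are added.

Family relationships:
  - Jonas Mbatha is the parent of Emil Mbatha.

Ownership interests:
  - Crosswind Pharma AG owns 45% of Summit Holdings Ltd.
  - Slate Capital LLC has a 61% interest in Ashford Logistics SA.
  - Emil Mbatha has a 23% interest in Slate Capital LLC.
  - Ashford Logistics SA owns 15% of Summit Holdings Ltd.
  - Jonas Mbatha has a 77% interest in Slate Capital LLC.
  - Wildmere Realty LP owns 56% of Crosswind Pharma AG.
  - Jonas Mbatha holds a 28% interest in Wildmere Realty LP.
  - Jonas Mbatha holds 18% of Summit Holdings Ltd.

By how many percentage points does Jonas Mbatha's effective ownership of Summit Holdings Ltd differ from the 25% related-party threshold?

9.206

By parent–child attribution (R2), Jonas Mbatha is treated as also owning Emil Mbatha's interest in Slate Capital LLC, giving 77% + 23% = 100%.
Chain via Slate Capital LLC → Ashford Logistics SA (R1): 100% × 61% × 15% = 9.15% of Summit Holdings Ltd.
Chain via Wildmere Realty LP → Crosswind Pharma AG (R1): 28% × 56% × 45% = 7.056% of Summit Holdings Ltd.
Direct interest in Summit Holdings Ltd: 18%.
Aggregating (R3): 9.15% + 7.056% + 18% = 34.206%.
34.206% exceeds the 25% threshold by 9.206 percentage points.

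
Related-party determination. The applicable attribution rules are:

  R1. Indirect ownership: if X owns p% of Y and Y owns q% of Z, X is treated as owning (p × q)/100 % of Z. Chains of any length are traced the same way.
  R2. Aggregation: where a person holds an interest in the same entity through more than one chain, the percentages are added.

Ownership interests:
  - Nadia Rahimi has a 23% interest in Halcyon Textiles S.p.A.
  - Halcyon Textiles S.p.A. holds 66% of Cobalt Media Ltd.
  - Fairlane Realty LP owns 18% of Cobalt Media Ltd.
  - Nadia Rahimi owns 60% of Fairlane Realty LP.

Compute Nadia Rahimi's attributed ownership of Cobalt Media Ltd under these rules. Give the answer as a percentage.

Chain via Halcyon Textiles S.p.A. (R1): 23% × 66% = 15.18% of Cobalt Media Ltd.
Chain via Fairlane Realty LP (R1): 60% × 18% = 10.8% of Cobalt Media Ltd.
Aggregating (R2): 15.18% + 10.8% = 25.98%.

25.98%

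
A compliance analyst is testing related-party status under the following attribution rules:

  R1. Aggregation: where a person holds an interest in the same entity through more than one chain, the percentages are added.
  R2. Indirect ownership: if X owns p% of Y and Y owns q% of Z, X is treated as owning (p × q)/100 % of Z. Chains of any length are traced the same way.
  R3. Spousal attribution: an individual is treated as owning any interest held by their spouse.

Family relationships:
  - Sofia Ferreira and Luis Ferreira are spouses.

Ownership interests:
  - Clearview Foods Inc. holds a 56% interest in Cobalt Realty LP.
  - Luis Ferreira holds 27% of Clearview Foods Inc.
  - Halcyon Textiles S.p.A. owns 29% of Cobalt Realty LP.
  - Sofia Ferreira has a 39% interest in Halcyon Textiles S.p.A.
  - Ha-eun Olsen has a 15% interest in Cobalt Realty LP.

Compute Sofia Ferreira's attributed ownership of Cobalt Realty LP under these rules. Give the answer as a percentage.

26.43%

By spousal attribution (R3), Sofia Ferreira is treated as owning Luis Ferreira's 27% interest in Clearview Foods Inc.
Chain via Halcyon Textiles S.p.A. (R2): 39% × 29% = 11.31% of Cobalt Realty LP.
Chain via Clearview Foods Inc. (R2): 27% × 56% = 15.12% of Cobalt Realty LP.
Aggregating (R1): 11.31% + 15.12% = 26.43%.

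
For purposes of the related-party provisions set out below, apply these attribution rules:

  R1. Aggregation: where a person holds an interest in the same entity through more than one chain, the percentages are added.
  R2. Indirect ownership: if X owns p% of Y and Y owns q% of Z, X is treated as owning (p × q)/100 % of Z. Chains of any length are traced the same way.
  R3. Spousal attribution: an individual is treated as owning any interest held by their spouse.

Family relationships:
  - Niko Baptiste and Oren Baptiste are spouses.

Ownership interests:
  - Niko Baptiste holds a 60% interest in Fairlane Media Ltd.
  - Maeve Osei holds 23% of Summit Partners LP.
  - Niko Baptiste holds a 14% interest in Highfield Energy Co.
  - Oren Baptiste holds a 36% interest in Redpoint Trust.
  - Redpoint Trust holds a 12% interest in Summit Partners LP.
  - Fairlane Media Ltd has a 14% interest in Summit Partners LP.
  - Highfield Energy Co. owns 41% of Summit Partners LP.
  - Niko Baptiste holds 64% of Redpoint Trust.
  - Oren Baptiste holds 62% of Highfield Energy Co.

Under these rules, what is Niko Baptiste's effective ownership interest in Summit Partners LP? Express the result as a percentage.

51.56%

By spousal attribution (R3), Niko Baptiste is treated as also owning Oren Baptiste's interest in Highfield Energy Co, giving 14% + 62% = 76%.
By spousal attribution (R3), Niko Baptiste is treated as also owning Oren Baptiste's interest in Redpoint Trust, giving 64% + 36% = 100%.
Chain via Fairlane Media Ltd (R2): 60% × 14% = 8.4% of Summit Partners LP.
Chain via Highfield Energy Co. (R2): 76% × 41% = 31.16% of Summit Partners LP.
Chain via Redpoint Trust (R2): 100% × 12% = 12% of Summit Partners LP.
Aggregating (R1): 8.4% + 31.16% + 12% = 51.56%.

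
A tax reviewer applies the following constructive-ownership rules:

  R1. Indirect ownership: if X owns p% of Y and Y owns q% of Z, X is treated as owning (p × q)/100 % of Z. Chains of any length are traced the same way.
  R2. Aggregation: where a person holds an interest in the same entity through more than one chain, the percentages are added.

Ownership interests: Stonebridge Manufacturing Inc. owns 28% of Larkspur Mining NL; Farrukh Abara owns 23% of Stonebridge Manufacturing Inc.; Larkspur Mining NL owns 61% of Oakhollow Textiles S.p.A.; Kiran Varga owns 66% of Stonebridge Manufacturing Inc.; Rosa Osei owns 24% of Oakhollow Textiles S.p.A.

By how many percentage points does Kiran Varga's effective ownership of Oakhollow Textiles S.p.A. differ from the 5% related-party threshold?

6.2728

Chain via Stonebridge Manufacturing Inc. → Larkspur Mining NL (R1): 66% × 28% × 61% = 11.2728% of Oakhollow Textiles S.p.A.
11.2728% exceeds the 5% threshold by 6.2728 percentage points.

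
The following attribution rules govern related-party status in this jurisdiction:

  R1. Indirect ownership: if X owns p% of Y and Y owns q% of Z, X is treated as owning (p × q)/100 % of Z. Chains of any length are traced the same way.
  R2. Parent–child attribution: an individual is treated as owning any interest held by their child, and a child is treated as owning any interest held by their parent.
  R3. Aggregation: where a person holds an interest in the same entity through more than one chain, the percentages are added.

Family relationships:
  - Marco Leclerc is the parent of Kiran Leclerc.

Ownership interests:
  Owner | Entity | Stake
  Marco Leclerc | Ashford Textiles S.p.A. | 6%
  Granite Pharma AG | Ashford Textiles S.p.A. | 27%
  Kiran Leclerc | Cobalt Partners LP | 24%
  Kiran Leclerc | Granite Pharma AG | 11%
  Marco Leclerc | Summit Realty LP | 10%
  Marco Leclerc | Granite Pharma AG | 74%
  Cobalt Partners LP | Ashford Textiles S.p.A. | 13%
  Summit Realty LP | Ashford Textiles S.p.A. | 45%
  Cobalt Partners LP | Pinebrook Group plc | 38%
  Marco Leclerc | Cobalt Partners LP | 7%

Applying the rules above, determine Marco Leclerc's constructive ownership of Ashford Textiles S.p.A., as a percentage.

By parent–child attribution (R2), Marco Leclerc is treated as also owning Kiran Leclerc's interest in Cobalt Partners LP, giving 7% + 24% = 31%.
By parent–child attribution (R2), Marco Leclerc is treated as also owning Kiran Leclerc's interest in Granite Pharma AG, giving 74% + 11% = 85%.
Chain via Cobalt Partners LP (R1): 31% × 13% = 4.03% of Ashford Textiles S.p.A.
Chain via Granite Pharma AG (R1): 85% × 27% = 22.95% of Ashford Textiles S.p.A.
Chain via Summit Realty LP (R1): 10% × 45% = 4.5% of Ashford Textiles S.p.A.
Direct interest in Ashford Textiles S.p.A: 6%.
Aggregating (R3): 4.03% + 22.95% + 4.5% + 6% = 37.48%.

37.48%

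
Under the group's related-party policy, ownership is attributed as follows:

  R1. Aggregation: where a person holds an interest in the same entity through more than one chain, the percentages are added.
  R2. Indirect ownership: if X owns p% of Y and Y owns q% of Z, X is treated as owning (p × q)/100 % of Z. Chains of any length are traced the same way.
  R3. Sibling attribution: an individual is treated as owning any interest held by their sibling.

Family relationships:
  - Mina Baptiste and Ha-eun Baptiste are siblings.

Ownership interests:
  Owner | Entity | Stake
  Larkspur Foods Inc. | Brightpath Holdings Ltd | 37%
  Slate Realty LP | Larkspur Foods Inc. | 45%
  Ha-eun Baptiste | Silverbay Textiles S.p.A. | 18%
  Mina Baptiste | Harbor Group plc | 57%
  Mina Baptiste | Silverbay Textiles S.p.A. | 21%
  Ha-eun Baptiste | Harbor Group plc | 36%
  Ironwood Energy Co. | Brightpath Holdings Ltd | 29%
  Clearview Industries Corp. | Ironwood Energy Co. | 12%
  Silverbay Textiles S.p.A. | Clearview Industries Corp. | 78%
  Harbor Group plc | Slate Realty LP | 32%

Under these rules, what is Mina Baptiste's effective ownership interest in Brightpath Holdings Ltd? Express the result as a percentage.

By sibling attribution (R3), Mina Baptiste is treated as also owning Ha-eun Baptiste's interest in Harbor Group plc, giving 57% + 36% = 93%.
By sibling attribution (R3), Mina Baptiste is treated as also owning Ha-eun Baptiste's interest in Silverbay Textiles S.p.A, giving 21% + 18% = 39%.
Chain via Harbor Group plc → Slate Realty LP → Larkspur Foods Inc. (R2): 93% × 32% × 45% × 37% = 4.95504% of Brightpath Holdings Ltd.
Chain via Silverbay Textiles S.p.A. → Clearview Industries Corp. → Ironwood Energy Co. (R2): 39% × 78% × 12% × 29% = 1.058616% of Brightpath Holdings Ltd.
Aggregating (R1): 4.95504% + 1.058616% = 6.013656%.

6.013656%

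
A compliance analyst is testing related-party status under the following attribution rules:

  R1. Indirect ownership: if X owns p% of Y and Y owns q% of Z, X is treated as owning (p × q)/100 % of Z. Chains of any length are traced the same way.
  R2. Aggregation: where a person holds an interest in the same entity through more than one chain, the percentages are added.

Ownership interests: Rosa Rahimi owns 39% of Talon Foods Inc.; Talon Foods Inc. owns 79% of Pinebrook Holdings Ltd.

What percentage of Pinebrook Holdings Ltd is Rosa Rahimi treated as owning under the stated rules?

Chain via Talon Foods Inc. (R1): 39% × 79% = 30.81% of Pinebrook Holdings Ltd.

30.81%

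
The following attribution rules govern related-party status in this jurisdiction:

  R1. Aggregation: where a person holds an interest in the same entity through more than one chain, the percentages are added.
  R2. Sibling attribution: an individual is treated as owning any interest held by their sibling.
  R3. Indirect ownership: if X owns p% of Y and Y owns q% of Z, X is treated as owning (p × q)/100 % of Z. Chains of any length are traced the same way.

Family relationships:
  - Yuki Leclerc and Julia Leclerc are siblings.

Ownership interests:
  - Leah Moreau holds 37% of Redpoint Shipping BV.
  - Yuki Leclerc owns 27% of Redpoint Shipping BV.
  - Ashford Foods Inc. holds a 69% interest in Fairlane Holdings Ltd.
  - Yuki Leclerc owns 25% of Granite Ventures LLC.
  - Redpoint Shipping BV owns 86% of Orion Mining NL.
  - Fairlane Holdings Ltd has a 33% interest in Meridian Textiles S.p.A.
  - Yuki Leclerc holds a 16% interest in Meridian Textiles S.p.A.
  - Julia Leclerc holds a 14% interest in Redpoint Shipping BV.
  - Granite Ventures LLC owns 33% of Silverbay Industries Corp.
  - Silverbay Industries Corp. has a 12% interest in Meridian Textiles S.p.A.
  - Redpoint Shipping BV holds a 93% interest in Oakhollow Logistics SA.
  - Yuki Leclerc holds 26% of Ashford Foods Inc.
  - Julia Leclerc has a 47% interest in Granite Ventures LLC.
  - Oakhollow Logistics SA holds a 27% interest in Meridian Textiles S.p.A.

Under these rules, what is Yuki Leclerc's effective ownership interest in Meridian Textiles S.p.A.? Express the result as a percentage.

By sibling attribution (R2), Yuki Leclerc is treated as also owning Julia Leclerc's interest in Redpoint Shipping BV, giving 27% + 14% = 41%.
By sibling attribution (R2), Yuki Leclerc is treated as also owning Julia Leclerc's interest in Granite Ventures LLC, giving 25% + 47% = 72%.
Chain via Redpoint Shipping BV → Oakhollow Logistics SA (R3): 41% × 93% × 27% = 10.2951% of Meridian Textiles S.p.A.
Chain via Granite Ventures LLC → Silverbay Industries Corp. (R3): 72% × 33% × 12% = 2.8512% of Meridian Textiles S.p.A.
Chain via Ashford Foods Inc. → Fairlane Holdings Ltd (R3): 26% × 69% × 33% = 5.9202% of Meridian Textiles S.p.A.
Direct interest in Meridian Textiles S.p.A: 16%.
Aggregating (R1): 10.2951% + 2.8512% + 5.9202% + 16% = 35.0665%.

35.0665%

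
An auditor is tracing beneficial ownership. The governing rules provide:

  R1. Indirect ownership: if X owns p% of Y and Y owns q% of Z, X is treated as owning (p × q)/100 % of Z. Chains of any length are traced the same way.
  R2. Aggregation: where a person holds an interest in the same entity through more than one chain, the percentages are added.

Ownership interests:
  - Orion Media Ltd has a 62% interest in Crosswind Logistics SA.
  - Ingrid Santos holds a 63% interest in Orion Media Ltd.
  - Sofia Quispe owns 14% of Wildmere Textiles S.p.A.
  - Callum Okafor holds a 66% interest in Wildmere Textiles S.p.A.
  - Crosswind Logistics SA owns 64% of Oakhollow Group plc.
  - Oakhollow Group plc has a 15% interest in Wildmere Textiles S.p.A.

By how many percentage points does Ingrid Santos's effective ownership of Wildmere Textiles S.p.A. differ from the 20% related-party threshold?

16.25024

Chain via Orion Media Ltd → Crosswind Logistics SA → Oakhollow Group plc (R1): 63% × 62% × 64% × 15% = 3.74976% of Wildmere Textiles S.p.A.
3.74976% falls short of the 20% threshold by 16.25024 percentage points.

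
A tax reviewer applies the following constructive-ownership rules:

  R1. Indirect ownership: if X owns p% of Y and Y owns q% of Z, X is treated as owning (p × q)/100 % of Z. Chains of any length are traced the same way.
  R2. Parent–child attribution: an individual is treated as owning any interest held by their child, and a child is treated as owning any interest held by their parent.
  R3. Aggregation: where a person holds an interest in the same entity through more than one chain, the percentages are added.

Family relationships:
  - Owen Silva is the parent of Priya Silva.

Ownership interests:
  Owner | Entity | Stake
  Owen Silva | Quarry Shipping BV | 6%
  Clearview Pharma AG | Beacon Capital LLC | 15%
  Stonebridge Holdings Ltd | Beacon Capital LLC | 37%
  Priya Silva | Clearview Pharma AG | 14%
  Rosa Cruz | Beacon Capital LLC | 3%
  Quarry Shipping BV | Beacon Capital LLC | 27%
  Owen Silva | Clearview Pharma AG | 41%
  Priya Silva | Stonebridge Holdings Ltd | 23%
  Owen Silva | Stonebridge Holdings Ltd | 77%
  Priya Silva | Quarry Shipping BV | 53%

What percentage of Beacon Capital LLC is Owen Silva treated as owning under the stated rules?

61.18%

By parent–child attribution (R2), Owen Silva is treated as also owning Priya Silva's interest in Quarry Shipping BV, giving 6% + 53% = 59%.
By parent–child attribution (R2), Owen Silva is treated as also owning Priya Silva's interest in Stonebridge Holdings Ltd, giving 77% + 23% = 100%.
By parent–child attribution (R2), Owen Silva is treated as also owning Priya Silva's interest in Clearview Pharma AG, giving 41% + 14% = 55%.
Chain via Quarry Shipping BV (R1): 59% × 27% = 15.93% of Beacon Capital LLC.
Chain via Stonebridge Holdings Ltd (R1): 100% × 37% = 37% of Beacon Capital LLC.
Chain via Clearview Pharma AG (R1): 55% × 15% = 8.25% of Beacon Capital LLC.
Aggregating (R3): 15.93% + 37% + 8.25% = 61.18%.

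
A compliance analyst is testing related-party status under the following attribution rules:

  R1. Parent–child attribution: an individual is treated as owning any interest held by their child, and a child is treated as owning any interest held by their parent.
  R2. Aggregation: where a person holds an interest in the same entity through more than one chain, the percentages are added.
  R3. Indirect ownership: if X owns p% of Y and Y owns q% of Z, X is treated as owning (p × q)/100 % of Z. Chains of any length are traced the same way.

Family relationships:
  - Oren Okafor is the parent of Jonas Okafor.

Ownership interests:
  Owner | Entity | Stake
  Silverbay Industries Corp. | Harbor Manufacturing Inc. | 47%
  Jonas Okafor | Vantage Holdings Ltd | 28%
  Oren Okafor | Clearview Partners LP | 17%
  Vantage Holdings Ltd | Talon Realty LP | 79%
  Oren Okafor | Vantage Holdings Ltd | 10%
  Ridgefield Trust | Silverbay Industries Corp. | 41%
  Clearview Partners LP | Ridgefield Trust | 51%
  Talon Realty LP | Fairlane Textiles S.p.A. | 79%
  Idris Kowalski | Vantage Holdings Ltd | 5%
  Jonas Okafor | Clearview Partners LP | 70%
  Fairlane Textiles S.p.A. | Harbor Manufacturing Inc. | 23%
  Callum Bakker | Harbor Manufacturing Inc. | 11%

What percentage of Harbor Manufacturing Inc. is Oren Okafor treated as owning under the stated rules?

14.004733%

By parent–child attribution (R1), Oren Okafor is treated as also owning Jonas Okafor's interest in Vantage Holdings Ltd, giving 10% + 28% = 38%.
By parent–child attribution (R1), Oren Okafor is treated as also owning Jonas Okafor's interest in Clearview Partners LP, giving 17% + 70% = 87%.
Chain via Vantage Holdings Ltd → Talon Realty LP → Fairlane Textiles S.p.A. (R3): 38% × 79% × 79% × 23% = 5.454634% of Harbor Manufacturing Inc.
Chain via Clearview Partners LP → Ridgefield Trust → Silverbay Industries Corp. (R3): 87% × 51% × 41% × 47% = 8.550099% of Harbor Manufacturing Inc.
Aggregating (R2): 5.454634% + 8.550099% = 14.004733%.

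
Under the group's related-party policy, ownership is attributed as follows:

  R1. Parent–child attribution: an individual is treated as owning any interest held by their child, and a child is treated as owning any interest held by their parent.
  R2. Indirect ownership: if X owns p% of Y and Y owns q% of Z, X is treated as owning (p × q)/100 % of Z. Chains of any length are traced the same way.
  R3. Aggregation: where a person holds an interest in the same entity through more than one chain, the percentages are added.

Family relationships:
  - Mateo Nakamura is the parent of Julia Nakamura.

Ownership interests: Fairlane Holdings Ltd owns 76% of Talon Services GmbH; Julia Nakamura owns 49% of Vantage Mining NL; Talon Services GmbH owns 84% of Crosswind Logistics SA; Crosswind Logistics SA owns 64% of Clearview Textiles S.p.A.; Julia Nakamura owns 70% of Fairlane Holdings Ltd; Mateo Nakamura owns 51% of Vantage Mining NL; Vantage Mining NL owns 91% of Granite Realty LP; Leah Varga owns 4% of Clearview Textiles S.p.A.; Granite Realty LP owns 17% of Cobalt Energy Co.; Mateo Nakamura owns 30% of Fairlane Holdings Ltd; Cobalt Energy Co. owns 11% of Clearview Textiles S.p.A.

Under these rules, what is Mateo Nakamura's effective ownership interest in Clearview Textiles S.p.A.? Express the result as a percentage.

42.5593%

By parent–child attribution (R1), Mateo Nakamura is treated as also owning Julia Nakamura's interest in Fairlane Holdings Ltd, giving 30% + 70% = 100%.
By parent–child attribution (R1), Mateo Nakamura is treated as also owning Julia Nakamura's interest in Vantage Mining NL, giving 51% + 49% = 100%.
Chain via Fairlane Holdings Ltd → Talon Services GmbH → Crosswind Logistics SA (R2): 100% × 76% × 84% × 64% = 40.8576% of Clearview Textiles S.p.A.
Chain via Vantage Mining NL → Granite Realty LP → Cobalt Energy Co. (R2): 100% × 91% × 17% × 11% = 1.7017% of Clearview Textiles S.p.A.
Aggregating (R3): 40.8576% + 1.7017% = 42.5593%.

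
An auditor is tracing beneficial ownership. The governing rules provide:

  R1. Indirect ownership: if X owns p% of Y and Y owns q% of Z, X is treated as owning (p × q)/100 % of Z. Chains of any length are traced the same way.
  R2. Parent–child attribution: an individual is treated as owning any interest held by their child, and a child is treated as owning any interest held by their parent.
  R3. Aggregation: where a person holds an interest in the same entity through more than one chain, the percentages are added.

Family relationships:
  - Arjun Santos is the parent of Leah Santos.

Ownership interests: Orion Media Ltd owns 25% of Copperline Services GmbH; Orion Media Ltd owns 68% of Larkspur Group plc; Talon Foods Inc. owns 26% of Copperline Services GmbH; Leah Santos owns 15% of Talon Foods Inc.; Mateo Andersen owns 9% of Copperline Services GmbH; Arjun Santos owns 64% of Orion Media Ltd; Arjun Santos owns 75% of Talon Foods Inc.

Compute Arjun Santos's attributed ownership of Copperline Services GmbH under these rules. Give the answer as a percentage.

By parent–child attribution (R2), Arjun Santos is treated as also owning Leah Santos's interest in Talon Foods Inc, giving 75% + 15% = 90%.
Chain via Talon Foods Inc. (R1): 90% × 26% = 23.4% of Copperline Services GmbH.
Chain via Orion Media Ltd (R1): 64% × 25% = 16% of Copperline Services GmbH.
Aggregating (R3): 23.4% + 16% = 39.4%.

39.4%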